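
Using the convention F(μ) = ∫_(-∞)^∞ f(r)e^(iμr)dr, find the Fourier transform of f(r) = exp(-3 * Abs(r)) 6/(μ^2 + 9)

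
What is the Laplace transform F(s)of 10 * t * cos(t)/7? 10 * (s^2 - 1)/(7 * (s^2 + 1)^2)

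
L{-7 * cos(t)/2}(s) -7 * s/(2 * s^2 + 2)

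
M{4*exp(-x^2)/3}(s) 2*gamma(s/2)/3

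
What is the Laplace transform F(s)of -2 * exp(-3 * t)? -2/(s + 3)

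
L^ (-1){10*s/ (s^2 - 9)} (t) 10*cosh (3*t)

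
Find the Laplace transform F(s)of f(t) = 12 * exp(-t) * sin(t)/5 12/(5 * ((s + 1)^2 + 1))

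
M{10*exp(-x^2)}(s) 5*gamma(s/2)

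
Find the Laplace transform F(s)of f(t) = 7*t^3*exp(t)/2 21/(s - 1)^4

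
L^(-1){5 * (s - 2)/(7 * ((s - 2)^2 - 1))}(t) 5 * exp(2 * t) * cosh(t)/7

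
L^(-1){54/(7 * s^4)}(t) 9 * t^3/7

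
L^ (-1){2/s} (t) 2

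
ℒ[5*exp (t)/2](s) 5/ (2*(s - 1))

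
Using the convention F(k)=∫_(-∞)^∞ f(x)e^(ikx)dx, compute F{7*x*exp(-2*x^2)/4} 7*sqrt(2)*I*sqrt(pi)*k*exp(-k^2/8)/32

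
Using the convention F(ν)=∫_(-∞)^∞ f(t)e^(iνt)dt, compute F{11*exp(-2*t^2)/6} 11*sqrt(2)*sqrt(pi)*exp(-ν^2/8)/12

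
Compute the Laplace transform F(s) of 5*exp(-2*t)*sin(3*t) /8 15/(8*((s + 2) ^2 + 9) ) 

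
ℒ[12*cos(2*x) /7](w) 12*w/(7*(w^2 + 4) ) 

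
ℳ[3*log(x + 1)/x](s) -3*pi*csc(pi*s)/(s - 1)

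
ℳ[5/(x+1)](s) 5 * pi * csc(pi * s)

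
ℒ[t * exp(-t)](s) (s + 1)^(-2)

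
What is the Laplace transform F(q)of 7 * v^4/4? 42/q^5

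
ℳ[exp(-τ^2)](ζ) gamma(ζ/2)/2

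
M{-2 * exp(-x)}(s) -2 * gamma(s)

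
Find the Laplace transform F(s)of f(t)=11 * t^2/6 11/(3 * s^3)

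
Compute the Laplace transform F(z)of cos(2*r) z/(z^2 + 4)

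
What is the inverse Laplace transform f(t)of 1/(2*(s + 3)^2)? t*exp(-3*t)/2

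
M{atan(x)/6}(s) -pi * sec(pi * s/2)/(12 * s)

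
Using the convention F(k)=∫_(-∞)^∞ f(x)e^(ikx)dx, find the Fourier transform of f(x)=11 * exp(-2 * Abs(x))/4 11/(k^2 + 4)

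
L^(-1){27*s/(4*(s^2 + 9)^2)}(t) 9*t*sin(3*t)/8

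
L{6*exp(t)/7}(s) 6/(7*(s - 1))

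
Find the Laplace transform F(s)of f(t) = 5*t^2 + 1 1/s + 10/s^3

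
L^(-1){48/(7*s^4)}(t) 8*t^3/7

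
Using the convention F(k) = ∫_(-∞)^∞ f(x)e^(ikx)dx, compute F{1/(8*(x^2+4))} pi*exp(-2*Abs(k))/16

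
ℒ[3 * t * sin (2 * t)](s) 12 * s/ (s^2 + 4)^2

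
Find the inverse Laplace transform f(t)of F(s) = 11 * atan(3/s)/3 11 * sin(3 * t)/(3 * t)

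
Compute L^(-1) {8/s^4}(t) 4 * t^3/3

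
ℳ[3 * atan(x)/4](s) -3 * pi * sec(pi * s/2)/(8 * s)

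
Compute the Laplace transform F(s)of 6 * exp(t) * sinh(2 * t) 12/((s - 1)^2-4)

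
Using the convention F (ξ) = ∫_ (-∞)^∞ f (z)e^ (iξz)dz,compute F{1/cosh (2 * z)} pi/ (2 * cosh (pi * ξ/4))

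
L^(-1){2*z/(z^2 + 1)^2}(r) r*sin(r)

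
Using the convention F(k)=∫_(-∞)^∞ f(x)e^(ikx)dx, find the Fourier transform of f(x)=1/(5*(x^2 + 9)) pi*exp(-3*Abs(k))/15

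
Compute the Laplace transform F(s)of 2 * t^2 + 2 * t 4/s^3 + 2/s^2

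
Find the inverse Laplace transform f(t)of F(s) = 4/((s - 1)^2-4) 2 * exp(t) * sinh(2 * t)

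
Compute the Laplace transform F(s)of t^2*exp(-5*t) 2/(s + 5)^3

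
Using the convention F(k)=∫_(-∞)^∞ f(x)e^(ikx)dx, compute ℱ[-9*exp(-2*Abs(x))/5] -36/(5*k^2+20)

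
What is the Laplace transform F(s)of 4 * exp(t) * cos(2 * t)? 4 * (s - 1)/((s - 1)^2+4)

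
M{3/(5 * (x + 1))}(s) 3 * pi * csc(pi * s)/5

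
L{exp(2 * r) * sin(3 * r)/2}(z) 3/(2 * ((z - 2)^2 + 9))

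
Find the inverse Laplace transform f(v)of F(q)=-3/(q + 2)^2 -3*v*exp(-2*v)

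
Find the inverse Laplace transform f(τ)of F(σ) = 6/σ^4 τ^3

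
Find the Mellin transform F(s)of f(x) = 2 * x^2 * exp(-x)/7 2 * gamma(s + 2)/7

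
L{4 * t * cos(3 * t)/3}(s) 4 * (s^2 - 9)/(3 * (s^2+9)^2)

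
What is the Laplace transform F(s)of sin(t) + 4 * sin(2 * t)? 1/(s^2 + 1) + 8/(s^2 + 4)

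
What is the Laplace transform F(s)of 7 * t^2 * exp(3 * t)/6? 7/(3 * (s - 3)^3)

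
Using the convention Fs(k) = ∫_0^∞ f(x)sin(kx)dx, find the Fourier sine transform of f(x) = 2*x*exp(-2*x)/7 8*k/(7*(k^2 + 4)^2)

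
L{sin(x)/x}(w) atan(1/w)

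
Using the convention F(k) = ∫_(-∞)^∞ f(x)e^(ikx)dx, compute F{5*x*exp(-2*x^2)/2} 5*sqrt(2)*I*sqrt(pi)*k*exp(-k^2/8)/16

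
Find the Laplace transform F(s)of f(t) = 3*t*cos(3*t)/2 3*(s^2 - 9)/(2*(s^2 + 9)^2)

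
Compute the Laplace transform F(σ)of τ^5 120/σ^6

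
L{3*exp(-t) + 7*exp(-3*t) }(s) 7/(s + 3) + 3/(s + 1) 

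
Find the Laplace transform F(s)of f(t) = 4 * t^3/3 8/s^4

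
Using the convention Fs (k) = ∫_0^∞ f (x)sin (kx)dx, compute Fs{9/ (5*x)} 9*pi/10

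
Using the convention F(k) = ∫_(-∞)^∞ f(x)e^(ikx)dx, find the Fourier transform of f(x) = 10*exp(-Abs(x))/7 20/(7*(k^2 + 1))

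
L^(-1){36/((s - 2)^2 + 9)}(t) 12 * exp(2 * t) * sin(3 * t)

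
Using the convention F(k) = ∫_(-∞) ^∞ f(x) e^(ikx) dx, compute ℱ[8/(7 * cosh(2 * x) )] 4 * pi/(7 * cosh(pi * k/4) ) 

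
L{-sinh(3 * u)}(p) -3/(p^2 - 9)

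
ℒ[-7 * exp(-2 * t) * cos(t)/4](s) 7 * (-s - 2)/(4 * ((s + 2)^2 + 1))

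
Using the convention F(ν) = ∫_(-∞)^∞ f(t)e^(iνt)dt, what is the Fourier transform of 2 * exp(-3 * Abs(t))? 12/(ν^2 + 9)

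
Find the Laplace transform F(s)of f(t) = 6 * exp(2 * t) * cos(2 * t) 6 * (s - 2)/((s - 2)^2 + 4)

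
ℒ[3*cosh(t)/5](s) 3*s/(5*(s^2 - 1))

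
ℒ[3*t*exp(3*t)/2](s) 3/(2*(s - 3)^2)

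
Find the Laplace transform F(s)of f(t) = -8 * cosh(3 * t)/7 -8 * s/(7 * s^2 - 63)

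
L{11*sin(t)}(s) 11/(s^2+1)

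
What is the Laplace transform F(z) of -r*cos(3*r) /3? (9 - z^2) /(3*(z^2+9) ^2) 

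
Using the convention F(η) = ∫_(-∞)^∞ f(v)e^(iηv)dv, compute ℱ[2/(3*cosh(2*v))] pi/(3*cosh(pi*η/4))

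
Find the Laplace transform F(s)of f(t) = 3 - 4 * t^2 3/s - 8/s^3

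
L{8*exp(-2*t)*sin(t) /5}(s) 8/(5*((s + 2) ^2 + 1) ) 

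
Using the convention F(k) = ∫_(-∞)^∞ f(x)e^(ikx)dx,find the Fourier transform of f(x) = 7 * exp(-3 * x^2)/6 7 * sqrt(3) * sqrt(pi) * exp(-k^2/12)/18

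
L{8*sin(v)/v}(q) 8*atan(1/q)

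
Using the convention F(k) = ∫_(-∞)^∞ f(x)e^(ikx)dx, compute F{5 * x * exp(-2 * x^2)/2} 5 * sqrt(2) * I * sqrt(pi) * k * exp(-k^2/8)/16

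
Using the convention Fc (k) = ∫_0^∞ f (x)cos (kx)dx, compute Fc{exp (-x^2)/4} sqrt (pi)*exp (-k^2/4)/8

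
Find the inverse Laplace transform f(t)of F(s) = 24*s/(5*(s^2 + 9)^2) 4*t*sin(3*t)/5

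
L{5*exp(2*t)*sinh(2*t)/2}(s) 5/(s*(s - 4))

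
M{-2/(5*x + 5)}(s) -2*pi*csc(pi*s)/5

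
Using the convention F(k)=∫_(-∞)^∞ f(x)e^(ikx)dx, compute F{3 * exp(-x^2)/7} 3 * sqrt(pi) * exp(-k^2/4)/7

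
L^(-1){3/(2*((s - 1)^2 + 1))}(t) 3*exp(t)*sin(t)/2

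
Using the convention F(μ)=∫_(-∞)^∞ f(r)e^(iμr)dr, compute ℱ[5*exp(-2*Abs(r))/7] 20/(7*(μ^2 + 4))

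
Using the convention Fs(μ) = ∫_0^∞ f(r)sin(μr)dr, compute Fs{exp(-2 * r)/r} atan(μ/2)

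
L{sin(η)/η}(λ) atan(1/λ)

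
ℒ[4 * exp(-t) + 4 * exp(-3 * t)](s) 4/(s + 1) + 4/(s + 3)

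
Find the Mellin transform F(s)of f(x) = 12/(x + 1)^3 6*pi*(s - 2)*(s - 1)/sin(pi*s)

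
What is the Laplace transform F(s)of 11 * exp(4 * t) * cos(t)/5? 11 * (s - 4)/(5 * ((s - 4)^2 + 1))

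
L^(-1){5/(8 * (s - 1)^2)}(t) 5 * t * exp(t)/8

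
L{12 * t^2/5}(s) 24/(5 * s^3)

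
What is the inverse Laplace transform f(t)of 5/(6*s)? 5/6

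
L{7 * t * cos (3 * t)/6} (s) 7 * (s^2 - 9)/ (6 * (s^2+9)^2)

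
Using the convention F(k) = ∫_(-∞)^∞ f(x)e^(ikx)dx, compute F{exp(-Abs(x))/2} 1/(k^2+1)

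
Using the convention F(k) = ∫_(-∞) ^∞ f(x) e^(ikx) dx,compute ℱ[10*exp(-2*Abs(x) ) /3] 40/(3*(k^2 + 4) ) 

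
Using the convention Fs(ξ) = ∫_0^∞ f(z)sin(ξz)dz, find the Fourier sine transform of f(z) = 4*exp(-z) 4*ξ/(ξ^2+1)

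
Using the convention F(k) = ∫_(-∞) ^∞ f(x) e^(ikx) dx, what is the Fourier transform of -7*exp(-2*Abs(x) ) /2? -14/(k^2 + 4) 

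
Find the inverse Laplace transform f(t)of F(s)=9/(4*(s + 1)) 9*exp(-t)/4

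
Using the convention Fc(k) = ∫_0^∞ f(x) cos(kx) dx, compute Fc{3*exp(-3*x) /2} 9/(2*(k^2 + 9) ) 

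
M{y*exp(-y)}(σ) gamma(σ + 1)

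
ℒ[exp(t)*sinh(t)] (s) 1/(s*(s - 2))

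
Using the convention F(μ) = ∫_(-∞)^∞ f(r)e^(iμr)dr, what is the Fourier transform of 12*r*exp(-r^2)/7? 6*I*sqrt(pi)*μ*exp(-μ^2/4)/7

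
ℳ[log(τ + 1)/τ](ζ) -pi * csc(pi * ζ)/(ζ - 1)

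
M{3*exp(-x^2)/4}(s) 3*gamma(s/2)/8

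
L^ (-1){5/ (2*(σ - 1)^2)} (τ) 5*τ*exp (τ)/2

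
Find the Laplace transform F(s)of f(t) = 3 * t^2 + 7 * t 7/s^2 + 6/s^3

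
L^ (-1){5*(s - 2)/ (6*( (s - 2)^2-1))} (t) 5*exp (2*t)*cosh (t)/6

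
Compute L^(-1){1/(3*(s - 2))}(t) exp(2*t)/3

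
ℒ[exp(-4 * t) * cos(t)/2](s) (s + 4)/(2 * ((s + 4)^2 + 1))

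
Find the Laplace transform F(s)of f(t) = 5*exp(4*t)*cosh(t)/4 5*(s - 4)/(4*((s - 4)^2-1))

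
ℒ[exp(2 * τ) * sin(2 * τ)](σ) 2/((σ - 2)^2 + 4)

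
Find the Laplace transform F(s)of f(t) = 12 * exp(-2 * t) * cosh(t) 12 * (s + 2)/((s + 2)^2 - 1)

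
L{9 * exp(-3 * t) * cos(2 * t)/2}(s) 9 * (s + 3)/(2 * ((s + 3)^2 + 4))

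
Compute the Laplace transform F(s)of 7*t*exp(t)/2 7/(2*(s - 1)^2)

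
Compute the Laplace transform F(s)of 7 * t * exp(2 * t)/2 7/(2 * (s - 2)^2)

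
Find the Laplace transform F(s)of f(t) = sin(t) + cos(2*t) 1/(s^2 + 1) + s/(s^2 + 4)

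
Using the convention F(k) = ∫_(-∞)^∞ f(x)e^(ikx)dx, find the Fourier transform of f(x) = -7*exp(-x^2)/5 -7*sqrt(pi)*exp(-k^2/4)/5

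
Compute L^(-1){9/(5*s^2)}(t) 9*t/5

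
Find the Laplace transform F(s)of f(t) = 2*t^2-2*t 4/s^3-2/s^2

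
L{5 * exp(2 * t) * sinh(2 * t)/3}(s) 10/(3 * s * (s - 4))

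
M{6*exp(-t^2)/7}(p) 3*gamma(p/2)/7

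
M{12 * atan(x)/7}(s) -6 * pi * sec(pi * s/2)/(7 * s)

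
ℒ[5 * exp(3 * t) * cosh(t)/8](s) 5 * (s - 3)/(8 * ((s - 3)^2 - 1))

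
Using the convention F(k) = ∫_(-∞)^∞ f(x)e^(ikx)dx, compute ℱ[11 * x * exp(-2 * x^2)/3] 11 * sqrt(2) * I * sqrt(pi) * k * exp(-k^2/8)/24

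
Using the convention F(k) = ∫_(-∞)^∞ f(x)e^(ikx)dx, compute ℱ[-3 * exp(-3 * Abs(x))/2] -9/(k^2 + 9)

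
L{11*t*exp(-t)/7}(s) 11/(7*(s + 1)^2)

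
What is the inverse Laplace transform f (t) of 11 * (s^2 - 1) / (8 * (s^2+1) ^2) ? 11 * t * cos (t) /8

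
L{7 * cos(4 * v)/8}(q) 7 * q/(8 * (q^2 + 16))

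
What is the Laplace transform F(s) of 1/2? 1/(2*s) 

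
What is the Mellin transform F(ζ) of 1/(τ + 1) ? pi*csc(pi*ζ) 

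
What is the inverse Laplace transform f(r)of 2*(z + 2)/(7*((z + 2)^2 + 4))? 2*exp(-2*r)*cos(2*r)/7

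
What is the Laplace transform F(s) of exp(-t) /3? 1/(3 * (s + 1) ) 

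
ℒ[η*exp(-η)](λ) (λ + 1) ^(-2) 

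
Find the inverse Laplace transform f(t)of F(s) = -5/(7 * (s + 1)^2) -5 * t * exp(-t)/7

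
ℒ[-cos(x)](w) -w/(w^2+1)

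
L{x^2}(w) 2/w^3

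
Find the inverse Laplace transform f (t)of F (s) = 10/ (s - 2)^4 5 * t^3 * exp (2 * t)/3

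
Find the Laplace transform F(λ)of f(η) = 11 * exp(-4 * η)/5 11/(5 * (λ+4))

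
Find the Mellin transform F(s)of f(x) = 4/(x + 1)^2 -4*pi*(s - 1)/sin(pi*s)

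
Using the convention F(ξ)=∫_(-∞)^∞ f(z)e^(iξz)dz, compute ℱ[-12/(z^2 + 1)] -12 * pi * exp(-Abs(ξ))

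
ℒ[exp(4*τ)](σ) 1/(σ - 4)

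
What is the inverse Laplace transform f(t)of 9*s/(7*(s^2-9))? 9*cosh(3*t)/7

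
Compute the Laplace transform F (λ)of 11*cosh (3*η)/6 11*λ/ (6*(λ^2-9))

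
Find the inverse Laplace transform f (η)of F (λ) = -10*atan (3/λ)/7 -10*sin (3*η)/ (7*η)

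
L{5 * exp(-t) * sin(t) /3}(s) 5/(3 * ((s + 1) ^2 + 1) ) 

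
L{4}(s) 4/s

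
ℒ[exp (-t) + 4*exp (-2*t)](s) 4/ (s + 2) + 1/ (s + 1)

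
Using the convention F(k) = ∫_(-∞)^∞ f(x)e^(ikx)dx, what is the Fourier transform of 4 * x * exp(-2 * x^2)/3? sqrt(2) * I * sqrt(pi) * k * exp(-k^2/8)/6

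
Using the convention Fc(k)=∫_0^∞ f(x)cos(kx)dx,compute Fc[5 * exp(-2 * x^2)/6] 5 * sqrt(2) * sqrt(pi) * exp(-k^2/8)/24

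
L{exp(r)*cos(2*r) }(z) (z - 1) /((z - 1) ^2 + 4) 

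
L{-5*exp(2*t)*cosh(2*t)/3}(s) 5*(2 - s)/(3*s*(s - 4))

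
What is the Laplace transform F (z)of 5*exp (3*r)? 5/ (z - 3)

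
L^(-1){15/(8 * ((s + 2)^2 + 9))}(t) 5 * exp(-2 * t) * sin(3 * t)/8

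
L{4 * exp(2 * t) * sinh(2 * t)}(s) 8/(s * (s - 4))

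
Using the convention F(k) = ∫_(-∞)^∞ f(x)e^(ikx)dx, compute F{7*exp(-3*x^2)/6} 7*sqrt(3)*sqrt(pi)*exp(-k^2/12)/18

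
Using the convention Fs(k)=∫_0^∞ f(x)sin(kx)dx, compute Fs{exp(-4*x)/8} k/(8*(k^2 + 16))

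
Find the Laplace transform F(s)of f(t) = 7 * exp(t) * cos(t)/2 7 * (s - 1)/(2 * ((s - 1)^2 + 1))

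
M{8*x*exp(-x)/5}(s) 8*gamma(s + 1)/5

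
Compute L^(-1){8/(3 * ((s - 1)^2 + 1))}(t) 8 * exp(t) * sin(t)/3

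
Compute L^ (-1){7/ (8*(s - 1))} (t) 7*exp (t)/8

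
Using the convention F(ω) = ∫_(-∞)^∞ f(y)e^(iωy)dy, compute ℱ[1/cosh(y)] pi/cosh(pi * ω/2)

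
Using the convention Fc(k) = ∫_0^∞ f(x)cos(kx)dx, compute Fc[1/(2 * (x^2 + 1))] pi * exp(-k)/4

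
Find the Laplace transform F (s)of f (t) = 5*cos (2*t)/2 5*s/ (2*(s^2 + 4))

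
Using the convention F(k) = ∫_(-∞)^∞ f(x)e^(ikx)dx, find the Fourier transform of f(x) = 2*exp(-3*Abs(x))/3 4/(k^2 + 9)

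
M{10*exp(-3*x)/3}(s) 10*gamma(s)/(3*3^s)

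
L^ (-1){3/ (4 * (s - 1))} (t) 3 * exp (t)/4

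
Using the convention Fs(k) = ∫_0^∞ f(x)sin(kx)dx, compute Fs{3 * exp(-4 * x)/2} 3 * k/(2 * (k^2 + 16))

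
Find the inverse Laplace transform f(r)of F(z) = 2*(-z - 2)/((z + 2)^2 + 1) -2*exp(-2*r)*cos(r)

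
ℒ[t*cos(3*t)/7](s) (s^2 - 9)/(7*(s^2 + 9)^2)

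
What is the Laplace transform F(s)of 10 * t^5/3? 400/s^6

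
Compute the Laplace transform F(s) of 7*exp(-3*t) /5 7/(5*(s + 3) ) 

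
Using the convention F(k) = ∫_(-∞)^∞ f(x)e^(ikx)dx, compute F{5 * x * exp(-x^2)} 5 * I * sqrt(pi) * k * exp(-k^2/4)/2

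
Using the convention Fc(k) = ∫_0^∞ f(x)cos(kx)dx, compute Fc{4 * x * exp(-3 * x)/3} 4 * (9 - k^2)/(3 * (k^2+9)^2)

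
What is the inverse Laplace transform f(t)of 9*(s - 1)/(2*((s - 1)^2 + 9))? 9*exp(t)*cos(3*t)/2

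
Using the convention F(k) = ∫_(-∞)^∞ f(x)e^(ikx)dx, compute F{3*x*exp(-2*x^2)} 3*sqrt(2)*I*sqrt(pi)*k*exp(-k^2/8)/8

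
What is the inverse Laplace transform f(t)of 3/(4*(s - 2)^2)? 3*t*exp(2*t)/4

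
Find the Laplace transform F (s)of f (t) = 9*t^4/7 216/ (7*s^5)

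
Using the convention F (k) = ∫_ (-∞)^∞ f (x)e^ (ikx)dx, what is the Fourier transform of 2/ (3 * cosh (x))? 2 * pi/ (3 * cosh (pi * k/2))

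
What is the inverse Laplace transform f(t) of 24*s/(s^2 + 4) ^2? 6*t*sin(2*t) 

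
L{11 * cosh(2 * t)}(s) 11 * s/(s^2 - 4)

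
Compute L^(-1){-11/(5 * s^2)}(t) -11 * t/5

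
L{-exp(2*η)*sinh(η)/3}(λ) -1/(3*(λ - 2)^2-3)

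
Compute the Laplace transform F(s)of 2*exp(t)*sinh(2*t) 4/((s - 1)^2 - 4)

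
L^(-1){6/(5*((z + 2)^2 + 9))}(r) 2*exp(-2*r)*sin(3*r)/5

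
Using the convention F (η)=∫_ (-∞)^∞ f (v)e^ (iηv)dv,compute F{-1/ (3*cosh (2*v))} -pi/ (6*cosh (pi*η/4))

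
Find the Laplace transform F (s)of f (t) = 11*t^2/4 11/ (2*s^3)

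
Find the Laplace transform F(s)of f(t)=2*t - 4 2/s^2 - 4/s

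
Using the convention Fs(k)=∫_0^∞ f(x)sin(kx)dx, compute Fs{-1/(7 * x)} -pi/14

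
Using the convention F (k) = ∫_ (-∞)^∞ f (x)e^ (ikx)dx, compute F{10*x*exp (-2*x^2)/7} 5*sqrt (2)*I*sqrt (pi)*k*exp (-k^2/8)/28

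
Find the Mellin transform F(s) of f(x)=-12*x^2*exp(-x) -12*gamma(s + 2) 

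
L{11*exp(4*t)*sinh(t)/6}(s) 11/(6*((s - 4)^2 - 1))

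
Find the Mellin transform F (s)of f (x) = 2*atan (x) -pi*sec (pi*s/2)/s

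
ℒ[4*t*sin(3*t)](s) 24*s/(s^2+9)^2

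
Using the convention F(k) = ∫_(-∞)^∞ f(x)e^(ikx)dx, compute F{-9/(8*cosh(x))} -9*pi/(8*cosh(pi*k/2))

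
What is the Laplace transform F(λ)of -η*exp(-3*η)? -1/(λ + 3)^2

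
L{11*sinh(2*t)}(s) 22/(s^2 - 4)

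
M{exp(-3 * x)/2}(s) gamma(s)/(2 * 3^s)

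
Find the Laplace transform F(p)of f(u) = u p^(-2)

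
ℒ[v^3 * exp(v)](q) 6/(q - 1)^4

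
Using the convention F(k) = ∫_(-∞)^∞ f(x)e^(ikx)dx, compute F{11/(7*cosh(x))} 11*pi/(7*cosh(pi*k/2))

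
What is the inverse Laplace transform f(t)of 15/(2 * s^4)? 5 * t^3/4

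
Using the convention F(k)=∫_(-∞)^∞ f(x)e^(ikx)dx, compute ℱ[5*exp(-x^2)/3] 5*sqrt(pi)*exp(-k^2/4)/3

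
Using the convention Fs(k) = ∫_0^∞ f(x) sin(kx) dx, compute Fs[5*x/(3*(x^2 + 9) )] 5*pi*exp(-3*k) /6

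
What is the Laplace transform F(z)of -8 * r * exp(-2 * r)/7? -8/(7 * (z+2)^2)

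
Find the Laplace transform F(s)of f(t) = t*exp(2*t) (s - 2)^(-2)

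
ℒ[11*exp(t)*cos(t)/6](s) 11*(s - 1)/(6*((s - 1)^2 + 1))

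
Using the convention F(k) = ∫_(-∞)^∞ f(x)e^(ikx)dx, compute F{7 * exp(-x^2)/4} 7 * sqrt(pi) * exp(-k^2/4)/4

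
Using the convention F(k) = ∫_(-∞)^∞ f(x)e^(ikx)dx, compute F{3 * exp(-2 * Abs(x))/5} 12/(5 * (k^2 + 4))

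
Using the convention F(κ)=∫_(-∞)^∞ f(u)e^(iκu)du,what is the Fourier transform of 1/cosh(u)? pi/cosh(pi * κ/2)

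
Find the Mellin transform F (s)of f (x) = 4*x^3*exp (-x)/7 4*gamma (s + 3)/7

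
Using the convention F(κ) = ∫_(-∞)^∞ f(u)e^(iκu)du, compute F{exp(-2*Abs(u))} 4/(κ^2 + 4)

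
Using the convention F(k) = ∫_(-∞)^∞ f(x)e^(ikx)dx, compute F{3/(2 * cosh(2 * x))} 3 * pi/(4 * cosh(pi * k/4))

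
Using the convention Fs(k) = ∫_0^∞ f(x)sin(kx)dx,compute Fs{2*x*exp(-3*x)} 12*k/(k^2 + 9)^2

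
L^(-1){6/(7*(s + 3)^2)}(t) 6*t*exp(-3*t)/7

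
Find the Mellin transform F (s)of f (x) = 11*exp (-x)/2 11*gamma (s)/2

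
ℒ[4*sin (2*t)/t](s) 4*atan (2/s)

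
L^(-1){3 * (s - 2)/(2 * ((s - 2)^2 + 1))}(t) 3 * exp(2 * t) * cos(t)/2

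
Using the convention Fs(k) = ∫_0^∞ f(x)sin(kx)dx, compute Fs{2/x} pi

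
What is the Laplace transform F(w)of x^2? 2/w^3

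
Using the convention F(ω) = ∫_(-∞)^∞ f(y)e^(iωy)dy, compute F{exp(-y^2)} sqrt(pi) * exp(-ω^2/4)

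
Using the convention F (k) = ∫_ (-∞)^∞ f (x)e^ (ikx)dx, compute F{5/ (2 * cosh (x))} 5 * pi/ (2 * cosh (pi * k/2))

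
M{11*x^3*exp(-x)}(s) 11*gamma(s + 3)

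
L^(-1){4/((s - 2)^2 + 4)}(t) 2*exp(2*t)*sin(2*t)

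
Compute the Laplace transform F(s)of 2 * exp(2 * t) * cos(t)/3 2 * (s - 2)/(3 * ((s - 2)^2 + 1))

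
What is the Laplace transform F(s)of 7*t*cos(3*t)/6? 7*(s^2-9)/(6*(s^2 + 9)^2)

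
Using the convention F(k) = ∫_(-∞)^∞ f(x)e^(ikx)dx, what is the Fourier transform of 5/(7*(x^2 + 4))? 5*pi*exp(-2*Abs(k))/14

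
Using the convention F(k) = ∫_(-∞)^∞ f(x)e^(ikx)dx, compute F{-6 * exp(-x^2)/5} -6 * sqrt(pi) * exp(-k^2/4)/5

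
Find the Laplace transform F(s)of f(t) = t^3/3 2/s^4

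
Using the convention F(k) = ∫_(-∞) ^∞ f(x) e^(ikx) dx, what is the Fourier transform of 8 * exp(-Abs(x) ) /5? 16/(5 * (k^2 + 1) ) 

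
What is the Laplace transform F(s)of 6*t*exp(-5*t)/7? 6/(7*(s + 5)^2)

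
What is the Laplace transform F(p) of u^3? 6/p^4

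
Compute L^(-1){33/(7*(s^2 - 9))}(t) 11*sinh(3*t)/7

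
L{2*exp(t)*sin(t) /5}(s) 2/(5*((s - 1) ^2 + 1) ) 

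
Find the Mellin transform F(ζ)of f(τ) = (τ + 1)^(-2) (-pi * ζ + pi)/sin(pi * ζ)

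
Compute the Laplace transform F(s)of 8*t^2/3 16/(3*s^3)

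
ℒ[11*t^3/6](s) 11/s^4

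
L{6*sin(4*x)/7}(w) 24/(7*(w^2 + 16))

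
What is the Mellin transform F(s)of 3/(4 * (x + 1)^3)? 3 * pi * (s - 2) * (s - 1)/(8 * sin(pi * s))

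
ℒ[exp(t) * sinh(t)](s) 1/(s * (s - 2))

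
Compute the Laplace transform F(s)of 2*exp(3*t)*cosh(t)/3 2*(s - 3)/(3*((s - 3)^2 - 1))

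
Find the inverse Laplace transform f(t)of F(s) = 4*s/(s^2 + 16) 4*cos(4*t)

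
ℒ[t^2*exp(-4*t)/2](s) (s + 4)^(-3)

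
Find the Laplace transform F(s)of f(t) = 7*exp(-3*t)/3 7/(3*(s + 3))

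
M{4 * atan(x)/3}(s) -2 * pi * sec(pi * s/2)/(3 * s)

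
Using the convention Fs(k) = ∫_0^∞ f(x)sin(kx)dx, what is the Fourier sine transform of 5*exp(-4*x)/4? 5*k/(4*(k^2 + 16))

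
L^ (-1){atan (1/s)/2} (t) sin (t)/ (2*t)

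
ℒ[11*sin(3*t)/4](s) 33/(4*(s^2 + 9))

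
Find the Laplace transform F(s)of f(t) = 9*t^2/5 18/(5*s^3)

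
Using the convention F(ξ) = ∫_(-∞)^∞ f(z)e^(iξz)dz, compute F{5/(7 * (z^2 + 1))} 5 * pi * exp(-Abs(ξ))/7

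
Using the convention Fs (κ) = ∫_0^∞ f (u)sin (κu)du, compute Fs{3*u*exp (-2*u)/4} 3*κ/ (κ^2 + 4)^2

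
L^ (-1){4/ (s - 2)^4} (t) 2*t^3*exp (2*t)/3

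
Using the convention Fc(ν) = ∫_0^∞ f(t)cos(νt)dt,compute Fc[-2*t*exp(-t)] 2*(ν^2 - 1)/(ν^2 + 1)^2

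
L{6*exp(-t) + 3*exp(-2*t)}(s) 6/(s + 1) + 3/(s + 2)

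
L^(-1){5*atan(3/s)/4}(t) 5*sin(3*t)/(4*t)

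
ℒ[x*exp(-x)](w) (w + 1)^(-2)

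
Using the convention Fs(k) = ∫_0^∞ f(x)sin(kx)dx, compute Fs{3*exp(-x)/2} 3*k/(2*(k^2 + 1))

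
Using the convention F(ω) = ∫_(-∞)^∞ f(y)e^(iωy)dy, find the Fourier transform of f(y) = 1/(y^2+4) pi*exp(-2*Abs(ω))/2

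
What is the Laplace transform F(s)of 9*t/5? 9/(5*s^2)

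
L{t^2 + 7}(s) 7/s + 2/s^3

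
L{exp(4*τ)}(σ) 1/(σ - 4)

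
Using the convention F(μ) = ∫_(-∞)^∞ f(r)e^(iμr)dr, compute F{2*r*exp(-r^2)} I*sqrt(pi)*μ*exp(-μ^2/4)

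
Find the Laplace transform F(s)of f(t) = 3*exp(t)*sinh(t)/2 3/(2*s*(s - 2))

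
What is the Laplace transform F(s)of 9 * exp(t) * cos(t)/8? 9 * (s - 1)/(8 * ((s - 1)^2 + 1))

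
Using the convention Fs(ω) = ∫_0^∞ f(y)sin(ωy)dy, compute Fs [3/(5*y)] 3*pi/10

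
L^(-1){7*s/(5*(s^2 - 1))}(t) 7*cosh(t)/5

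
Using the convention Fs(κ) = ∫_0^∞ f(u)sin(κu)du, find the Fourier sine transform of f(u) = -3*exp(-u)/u -3*atan(κ)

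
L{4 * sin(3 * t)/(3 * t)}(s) 4 * atan(3/s)/3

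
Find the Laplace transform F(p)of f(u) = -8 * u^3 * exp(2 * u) -48/(p - 2)^4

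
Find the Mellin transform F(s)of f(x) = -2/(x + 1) -2*pi*csc(pi*s)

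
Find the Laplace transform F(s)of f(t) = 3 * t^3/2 9/s^4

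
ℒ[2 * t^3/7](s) 12/(7 * s^4)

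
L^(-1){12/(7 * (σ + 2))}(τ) 12 * exp(-2 * τ)/7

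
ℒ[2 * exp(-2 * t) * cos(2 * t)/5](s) 2 * (s + 2)/(5 * ((s + 2)^2 + 4))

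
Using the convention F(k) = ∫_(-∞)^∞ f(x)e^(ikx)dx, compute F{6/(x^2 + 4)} 3*pi*exp(-2*Abs(k))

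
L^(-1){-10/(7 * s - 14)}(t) -10 * exp(2 * t)/7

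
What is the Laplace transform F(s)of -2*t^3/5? -12/(5*s^4)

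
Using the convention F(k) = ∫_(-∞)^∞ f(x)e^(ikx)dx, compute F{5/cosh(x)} 5 * pi/cosh(pi * k/2)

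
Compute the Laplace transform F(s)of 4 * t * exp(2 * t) 4/(s - 2)^2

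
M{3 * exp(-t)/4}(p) 3 * gamma(p)/4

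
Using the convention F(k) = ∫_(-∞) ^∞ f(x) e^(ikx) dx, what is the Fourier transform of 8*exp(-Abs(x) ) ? 16/(k^2 + 1) 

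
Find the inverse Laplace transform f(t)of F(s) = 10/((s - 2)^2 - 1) 10*exp(2*t)*sinh(t)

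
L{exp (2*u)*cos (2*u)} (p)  (p - 2)/ ( (p - 2)^2 + 4)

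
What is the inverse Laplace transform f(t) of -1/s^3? -t^2/2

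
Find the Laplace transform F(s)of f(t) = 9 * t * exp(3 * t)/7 9/(7 * (s - 3)^2)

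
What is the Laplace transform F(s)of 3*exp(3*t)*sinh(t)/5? 3/(5*((s - 3)^2 - 1))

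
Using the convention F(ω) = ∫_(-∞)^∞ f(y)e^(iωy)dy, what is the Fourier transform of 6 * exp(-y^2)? 6 * sqrt(pi) * exp(-ω^2/4)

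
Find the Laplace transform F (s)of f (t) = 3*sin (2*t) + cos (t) 6/ (s^2 + 4) + s/ (s^2 + 1)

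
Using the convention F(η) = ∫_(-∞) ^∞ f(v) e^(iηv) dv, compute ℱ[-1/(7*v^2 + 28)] -pi*exp(-2*Abs(η) ) /14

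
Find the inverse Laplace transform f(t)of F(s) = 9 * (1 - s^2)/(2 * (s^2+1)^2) -9 * t * cos(t)/2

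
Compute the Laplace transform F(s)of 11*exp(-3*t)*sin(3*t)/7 33/(7*((s+3)^2+9))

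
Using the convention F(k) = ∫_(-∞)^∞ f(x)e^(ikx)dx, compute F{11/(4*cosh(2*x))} 11*pi/(8*cosh(pi*k/4))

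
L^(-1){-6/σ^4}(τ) -τ^3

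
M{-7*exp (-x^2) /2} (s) -7*gamma (s/2) /4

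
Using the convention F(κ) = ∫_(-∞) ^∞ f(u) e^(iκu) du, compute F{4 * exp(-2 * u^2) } 2 * sqrt(2) * sqrt(pi) * exp(-κ^2/8) 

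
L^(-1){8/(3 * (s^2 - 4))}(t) 4 * sinh(2 * t)/3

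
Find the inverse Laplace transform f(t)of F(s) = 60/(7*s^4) 10*t^3/7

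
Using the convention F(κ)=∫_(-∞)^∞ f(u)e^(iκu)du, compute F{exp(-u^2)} sqrt(pi) * exp(-κ^2/4)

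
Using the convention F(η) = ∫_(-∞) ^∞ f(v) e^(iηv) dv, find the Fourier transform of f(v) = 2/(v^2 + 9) 2*pi*exp(-3*Abs(η) ) /3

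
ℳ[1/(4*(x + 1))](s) pi*csc(pi*s)/4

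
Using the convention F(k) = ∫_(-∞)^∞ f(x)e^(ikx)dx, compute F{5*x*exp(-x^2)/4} 5*I*sqrt(pi)*k*exp(-k^2/4)/8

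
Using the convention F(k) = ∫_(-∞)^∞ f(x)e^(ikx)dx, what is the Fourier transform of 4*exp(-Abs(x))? 8/(k^2 + 1)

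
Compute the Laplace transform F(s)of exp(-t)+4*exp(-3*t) 1/(s+1)+4/(s+3)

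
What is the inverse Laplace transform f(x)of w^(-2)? x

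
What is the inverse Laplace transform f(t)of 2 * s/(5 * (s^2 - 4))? 2 * cosh(2 * t)/5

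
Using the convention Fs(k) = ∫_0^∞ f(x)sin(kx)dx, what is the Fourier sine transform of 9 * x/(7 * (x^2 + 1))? 9 * pi * exp(-k)/14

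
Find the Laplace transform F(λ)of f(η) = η λ^(-2)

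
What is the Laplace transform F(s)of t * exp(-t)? (s + 1)^(-2)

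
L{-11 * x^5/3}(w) -440/w^6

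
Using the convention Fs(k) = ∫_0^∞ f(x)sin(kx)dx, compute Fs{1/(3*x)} pi/6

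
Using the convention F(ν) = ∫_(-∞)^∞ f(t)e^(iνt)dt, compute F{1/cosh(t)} pi/cosh(pi*ν/2)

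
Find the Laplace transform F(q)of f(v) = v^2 2/q^3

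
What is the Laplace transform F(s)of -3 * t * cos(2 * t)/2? 3 * (4 - s^2)/(2 * (s^2+4)^2)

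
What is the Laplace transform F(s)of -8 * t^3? -48/s^4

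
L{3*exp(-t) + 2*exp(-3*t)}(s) 3/(s + 1) + 2/(s + 3)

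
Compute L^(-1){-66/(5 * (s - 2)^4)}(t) -11 * t^3 * exp(2 * t)/5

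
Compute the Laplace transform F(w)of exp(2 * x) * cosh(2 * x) (w - 2)/(w * (w - 4))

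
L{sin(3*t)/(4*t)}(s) atan(3/s)/4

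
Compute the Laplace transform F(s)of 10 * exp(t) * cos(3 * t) 10 * (s - 1)/((s - 1)^2 + 9)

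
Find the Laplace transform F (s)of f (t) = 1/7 1/ (7*s)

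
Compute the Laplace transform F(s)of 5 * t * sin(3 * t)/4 15 * s/(2 * (s^2 + 9)^2)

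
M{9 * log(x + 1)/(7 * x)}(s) -9 * pi * csc(pi * s)/(7 * s - 7)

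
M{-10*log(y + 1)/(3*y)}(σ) 10*pi*csc(pi*σ)/(3*(σ - 1))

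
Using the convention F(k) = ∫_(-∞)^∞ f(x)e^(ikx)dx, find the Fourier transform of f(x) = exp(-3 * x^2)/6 sqrt(3) * sqrt(pi) * exp(-k^2/12)/18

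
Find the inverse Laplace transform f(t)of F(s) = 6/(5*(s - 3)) 6*exp(3*t)/5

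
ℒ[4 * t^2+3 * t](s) 3/s^2+8/s^3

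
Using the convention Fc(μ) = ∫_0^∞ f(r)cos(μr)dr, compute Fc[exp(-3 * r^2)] sqrt(3) * sqrt(pi) * exp(-μ^2/12)/6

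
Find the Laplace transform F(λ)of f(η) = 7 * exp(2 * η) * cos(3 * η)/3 7 * (λ - 2)/(3 * ((λ - 2)^2 + 9))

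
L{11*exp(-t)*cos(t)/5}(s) 11*(s + 1)/(5*((s + 1)^2 + 1))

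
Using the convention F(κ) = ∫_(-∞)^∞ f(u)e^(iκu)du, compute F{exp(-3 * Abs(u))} 6/(κ^2+9)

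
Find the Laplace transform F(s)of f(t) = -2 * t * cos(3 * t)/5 2 * (9 - s^2)/(5 * (s^2 + 9)^2)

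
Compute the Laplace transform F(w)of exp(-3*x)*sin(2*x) 2/((w + 3)^2 + 4)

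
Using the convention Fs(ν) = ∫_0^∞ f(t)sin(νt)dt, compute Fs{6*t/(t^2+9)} 3*pi*exp(-3*ν)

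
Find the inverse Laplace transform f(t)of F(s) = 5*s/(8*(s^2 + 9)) 5*cos(3*t)/8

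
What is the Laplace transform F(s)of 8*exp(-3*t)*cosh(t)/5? 8*(s + 3)/(5*((s + 3)^2-1))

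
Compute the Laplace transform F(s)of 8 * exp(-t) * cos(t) 8 * (s + 1)/((s + 1)^2 + 1)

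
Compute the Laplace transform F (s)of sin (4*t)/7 4/ (7*(s^2 + 16))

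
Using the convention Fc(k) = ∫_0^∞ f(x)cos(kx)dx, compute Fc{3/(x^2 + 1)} 3 * pi * exp(-k)/2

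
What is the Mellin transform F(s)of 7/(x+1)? 7 * pi * csc(pi * s)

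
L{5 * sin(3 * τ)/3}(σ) 5/(σ^2 + 9)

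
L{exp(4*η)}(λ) 1/(λ - 4)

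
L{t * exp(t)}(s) (s - 1)^(-2)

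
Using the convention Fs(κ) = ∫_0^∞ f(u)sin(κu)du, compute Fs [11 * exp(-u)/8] 11 * κ/(8 * (κ^2 + 1))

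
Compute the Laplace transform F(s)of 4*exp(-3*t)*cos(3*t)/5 4*(s + 3)/(5*((s + 3)^2 + 9))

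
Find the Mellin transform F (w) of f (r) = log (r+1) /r -pi * csc (pi * w) / (w - 1) 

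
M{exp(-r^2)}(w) gamma(w/2)/2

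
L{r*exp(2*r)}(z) (z - 2)^(-2)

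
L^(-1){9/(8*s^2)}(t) 9*t/8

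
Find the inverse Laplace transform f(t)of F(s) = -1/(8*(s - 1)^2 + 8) -exp(t)*sin(t)/8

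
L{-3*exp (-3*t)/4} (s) -3/ (4*s + 12)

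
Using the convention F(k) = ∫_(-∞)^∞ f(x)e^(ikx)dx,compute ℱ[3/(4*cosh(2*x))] 3*pi/(8*cosh(pi*k/4))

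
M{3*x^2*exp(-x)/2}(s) 3*gamma(s + 2)/2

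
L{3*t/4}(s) 3/(4*s^2)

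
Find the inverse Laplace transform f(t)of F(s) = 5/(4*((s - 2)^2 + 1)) 5*exp(2*t)*sin(t)/4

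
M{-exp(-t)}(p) -gamma(p)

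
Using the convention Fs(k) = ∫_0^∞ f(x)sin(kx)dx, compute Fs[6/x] 3*pi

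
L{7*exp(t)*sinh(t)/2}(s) 7/(2*s*(s - 2))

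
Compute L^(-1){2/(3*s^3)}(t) t^2/3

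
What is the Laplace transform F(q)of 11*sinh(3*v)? 33/(q^2 - 9)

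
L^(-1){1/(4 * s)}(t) 1/4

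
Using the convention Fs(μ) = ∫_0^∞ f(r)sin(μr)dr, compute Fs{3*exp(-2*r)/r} 3*atan(μ/2)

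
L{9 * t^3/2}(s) 27/s^4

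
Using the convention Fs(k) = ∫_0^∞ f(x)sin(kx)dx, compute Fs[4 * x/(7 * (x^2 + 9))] 2 * pi * exp(-3 * k)/7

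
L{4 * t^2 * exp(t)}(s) 8/(s - 1)^3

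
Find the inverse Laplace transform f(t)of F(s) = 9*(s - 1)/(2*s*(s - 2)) 9*exp(t)*cosh(t)/2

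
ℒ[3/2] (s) 3/(2*s)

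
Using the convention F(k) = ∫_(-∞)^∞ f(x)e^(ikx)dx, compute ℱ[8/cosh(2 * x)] 4 * pi/cosh(pi * k/4)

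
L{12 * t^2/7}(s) 24/(7 * s^3)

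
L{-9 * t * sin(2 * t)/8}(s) -9 * s/(2 * (s^2 + 4)^2)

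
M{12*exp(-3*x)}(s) 12*gamma(s)/3^s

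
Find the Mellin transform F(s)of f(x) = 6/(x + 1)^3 3*pi*(s - 2)*(s - 1)/sin(pi*s)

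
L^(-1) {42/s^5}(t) 7*t^4/4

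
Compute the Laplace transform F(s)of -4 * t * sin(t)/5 -8 * s/(5 * (s^2+1)^2)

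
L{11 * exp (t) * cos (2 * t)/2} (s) 11 * (s - 1)/ (2 * ( (s - 1)^2 + 4))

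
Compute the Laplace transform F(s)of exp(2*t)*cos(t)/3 (s - 2)/(3*((s - 2)^2 + 1))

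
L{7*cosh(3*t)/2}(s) 7*s/(2*(s^2 - 9))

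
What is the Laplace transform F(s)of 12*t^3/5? 72/(5*s^4)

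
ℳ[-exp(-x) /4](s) -gamma(s) /4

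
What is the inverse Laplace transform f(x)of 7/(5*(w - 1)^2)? 7*x*exp(x)/5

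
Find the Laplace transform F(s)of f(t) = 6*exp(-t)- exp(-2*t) 6/(s+1) - 1/(s+2)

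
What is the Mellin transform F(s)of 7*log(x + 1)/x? -7*pi*csc(pi*s)/(s - 1)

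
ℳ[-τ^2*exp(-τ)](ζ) -gamma(ζ + 2)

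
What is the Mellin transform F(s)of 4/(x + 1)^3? 2 * pi * (s - 2) * (s - 1)/sin(pi * s)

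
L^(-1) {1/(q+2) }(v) exp(-2*v) 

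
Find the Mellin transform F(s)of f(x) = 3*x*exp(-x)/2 3*gamma(s + 1)/2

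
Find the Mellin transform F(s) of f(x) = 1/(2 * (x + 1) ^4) gamma(s) * gamma(4 - s) /12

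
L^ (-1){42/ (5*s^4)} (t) 7*t^3/5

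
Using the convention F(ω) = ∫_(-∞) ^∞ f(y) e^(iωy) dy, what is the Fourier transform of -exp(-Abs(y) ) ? -2/(ω^2+1) 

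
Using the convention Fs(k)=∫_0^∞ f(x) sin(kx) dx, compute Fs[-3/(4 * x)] -3 * pi/8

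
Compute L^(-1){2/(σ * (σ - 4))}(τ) exp(2 * τ) * sinh(2 * τ)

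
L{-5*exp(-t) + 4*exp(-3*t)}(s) 4/(s + 3)-5/(s + 1)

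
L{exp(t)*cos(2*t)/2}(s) (s - 1)/(2*((s - 1)^2+4))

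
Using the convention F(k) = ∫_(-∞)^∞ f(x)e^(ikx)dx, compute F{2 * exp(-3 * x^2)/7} 2 * sqrt(3) * sqrt(pi) * exp(-k^2/12)/21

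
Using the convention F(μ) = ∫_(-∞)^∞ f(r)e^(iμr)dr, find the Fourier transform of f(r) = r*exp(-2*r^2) sqrt(2)*I*sqrt(pi)*μ*exp(-μ^2/8)/8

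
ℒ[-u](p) -1/p^2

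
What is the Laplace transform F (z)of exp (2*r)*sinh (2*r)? 2/ (z*(z - 4))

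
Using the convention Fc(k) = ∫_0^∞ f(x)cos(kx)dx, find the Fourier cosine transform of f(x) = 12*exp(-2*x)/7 24/(7*(k^2+4))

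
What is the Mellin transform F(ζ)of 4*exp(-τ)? 4*gamma(ζ)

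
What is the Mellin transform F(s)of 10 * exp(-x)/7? 10 * gamma(s)/7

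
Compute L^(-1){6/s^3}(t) 3 * t^2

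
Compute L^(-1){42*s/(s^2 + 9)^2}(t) 7*t*sin(3*t)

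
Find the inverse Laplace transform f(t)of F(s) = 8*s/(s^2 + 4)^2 2*t*sin(2*t)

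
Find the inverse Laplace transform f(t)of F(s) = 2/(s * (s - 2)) 2 * exp(t) * sinh(t)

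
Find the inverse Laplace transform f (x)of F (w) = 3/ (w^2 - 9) sinh (3*x)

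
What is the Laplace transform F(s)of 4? 4/s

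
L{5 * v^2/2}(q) 5/q^3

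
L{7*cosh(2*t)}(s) 7*s/(s^2 - 4)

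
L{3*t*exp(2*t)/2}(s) 3/(2*(s - 2)^2)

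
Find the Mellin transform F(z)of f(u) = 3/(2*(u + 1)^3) 3*pi*(z - 2)*(z - 1)/(4*sin(pi*z))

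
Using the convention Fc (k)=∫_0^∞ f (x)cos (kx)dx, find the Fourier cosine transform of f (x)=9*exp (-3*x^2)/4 3*sqrt (3)*sqrt (pi)*exp (-k^2/12)/8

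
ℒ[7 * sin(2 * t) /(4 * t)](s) 7 * atan(2/s) /4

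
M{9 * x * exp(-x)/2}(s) 9 * gamma(s+1)/2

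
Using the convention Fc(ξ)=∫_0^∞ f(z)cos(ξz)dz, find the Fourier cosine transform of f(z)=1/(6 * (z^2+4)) pi * exp(-2 * ξ)/24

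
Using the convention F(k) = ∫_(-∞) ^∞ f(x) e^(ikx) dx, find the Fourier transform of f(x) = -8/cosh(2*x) -4*pi/cosh(pi*k/4) 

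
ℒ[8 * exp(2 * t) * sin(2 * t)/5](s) 16/(5 * ((s - 2)^2 + 4))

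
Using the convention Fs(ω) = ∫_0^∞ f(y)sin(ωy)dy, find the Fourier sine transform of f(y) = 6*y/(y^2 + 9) 3*pi*exp(-3*ω)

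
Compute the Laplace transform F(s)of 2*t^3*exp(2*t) 12/(s - 2)^4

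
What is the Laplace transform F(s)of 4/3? 4/(3 * s)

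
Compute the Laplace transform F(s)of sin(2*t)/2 1/(s^2 + 4)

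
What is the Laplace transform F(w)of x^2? 2/w^3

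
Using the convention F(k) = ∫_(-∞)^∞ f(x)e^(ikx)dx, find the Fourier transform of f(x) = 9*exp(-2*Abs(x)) 36/(k^2 + 4)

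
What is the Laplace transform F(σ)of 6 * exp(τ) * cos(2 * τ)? 6 * (σ - 1)/((σ - 1)^2 + 4)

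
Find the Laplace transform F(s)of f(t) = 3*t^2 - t 6/s^3 - 1/s^2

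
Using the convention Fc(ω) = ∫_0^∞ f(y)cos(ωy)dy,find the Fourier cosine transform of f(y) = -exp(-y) -1/(ω^2+1)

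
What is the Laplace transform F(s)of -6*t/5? -6/(5*s^2)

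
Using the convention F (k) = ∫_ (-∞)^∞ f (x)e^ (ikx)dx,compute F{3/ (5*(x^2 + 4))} 3*pi*exp (-2*Abs (k))/10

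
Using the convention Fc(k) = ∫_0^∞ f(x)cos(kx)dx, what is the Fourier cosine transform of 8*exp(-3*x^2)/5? 4*sqrt(3)*sqrt(pi)*exp(-k^2/12)/15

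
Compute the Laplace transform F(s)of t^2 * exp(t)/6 1/(3 * (s - 1)^3)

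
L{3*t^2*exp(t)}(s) 6/(s - 1)^3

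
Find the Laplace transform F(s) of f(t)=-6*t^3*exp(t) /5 -36/(5*(s - 1) ^4) 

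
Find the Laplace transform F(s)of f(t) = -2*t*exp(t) -2/(s - 1)^2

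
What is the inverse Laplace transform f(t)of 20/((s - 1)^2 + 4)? 10 * exp(t) * sin(2 * t)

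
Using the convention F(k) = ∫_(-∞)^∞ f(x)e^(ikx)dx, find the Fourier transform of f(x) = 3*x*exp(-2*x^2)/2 3*sqrt(2)*I*sqrt(pi)*k*exp(-k^2/8)/16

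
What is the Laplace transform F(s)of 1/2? 1/(2 * s)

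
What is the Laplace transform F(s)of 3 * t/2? 3/(2 * s^2)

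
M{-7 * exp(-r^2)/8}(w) -7 * gamma(w/2)/16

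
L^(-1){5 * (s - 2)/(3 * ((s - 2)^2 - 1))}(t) 5 * exp(2 * t) * cosh(t)/3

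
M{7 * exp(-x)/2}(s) 7 * gamma(s)/2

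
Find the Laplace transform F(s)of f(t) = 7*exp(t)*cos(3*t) 7*(s - 1)/((s - 1)^2 + 9)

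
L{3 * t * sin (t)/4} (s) 3 * s/ (2 * (s^2 + 1)^2)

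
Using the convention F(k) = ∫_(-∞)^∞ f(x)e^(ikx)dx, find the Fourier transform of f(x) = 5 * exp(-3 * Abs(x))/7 30/(7 * (k^2 + 9))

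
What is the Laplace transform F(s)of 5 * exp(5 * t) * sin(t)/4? 5/(4 * ((s - 5)^2+1))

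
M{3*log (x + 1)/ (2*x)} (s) -3*pi*csc (pi*s)/ (2*s - 2)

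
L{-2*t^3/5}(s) -12/(5*s^4) 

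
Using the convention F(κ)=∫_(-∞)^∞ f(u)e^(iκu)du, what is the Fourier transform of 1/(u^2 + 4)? pi*exp(-2*Abs(κ))/2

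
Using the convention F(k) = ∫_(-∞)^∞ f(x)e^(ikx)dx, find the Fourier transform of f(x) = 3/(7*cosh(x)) 3*pi/(7*cosh(pi*k/2))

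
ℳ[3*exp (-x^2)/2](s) 3*gamma (s/2)/4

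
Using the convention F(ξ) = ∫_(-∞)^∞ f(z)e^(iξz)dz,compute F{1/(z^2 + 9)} pi*exp(-3*Abs(ξ))/3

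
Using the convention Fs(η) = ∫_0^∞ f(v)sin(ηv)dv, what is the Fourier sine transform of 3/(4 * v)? 3 * pi/8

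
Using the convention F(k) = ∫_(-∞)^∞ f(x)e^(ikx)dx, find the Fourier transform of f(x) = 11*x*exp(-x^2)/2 11*I*sqrt(pi)*k*exp(-k^2/4)/4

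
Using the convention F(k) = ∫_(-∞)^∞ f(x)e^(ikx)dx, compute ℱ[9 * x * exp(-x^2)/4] 9 * I * sqrt(pi) * k * exp(-k^2/4)/8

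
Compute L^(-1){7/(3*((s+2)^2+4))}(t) 7*exp(-2*t)*sin(2*t)/6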